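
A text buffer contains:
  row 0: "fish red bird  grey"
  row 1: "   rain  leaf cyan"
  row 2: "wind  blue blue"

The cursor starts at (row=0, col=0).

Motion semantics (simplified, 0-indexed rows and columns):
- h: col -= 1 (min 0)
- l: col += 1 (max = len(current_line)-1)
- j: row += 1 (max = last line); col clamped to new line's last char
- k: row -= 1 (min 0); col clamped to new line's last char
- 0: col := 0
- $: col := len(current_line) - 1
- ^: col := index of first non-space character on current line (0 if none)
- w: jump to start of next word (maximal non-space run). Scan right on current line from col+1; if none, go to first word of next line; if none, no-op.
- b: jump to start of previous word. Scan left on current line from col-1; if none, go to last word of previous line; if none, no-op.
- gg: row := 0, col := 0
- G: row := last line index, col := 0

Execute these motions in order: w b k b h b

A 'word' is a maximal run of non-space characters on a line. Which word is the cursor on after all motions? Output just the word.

After 1 (w): row=0 col=5 char='r'
After 2 (b): row=0 col=0 char='f'
After 3 (k): row=0 col=0 char='f'
After 4 (b): row=0 col=0 char='f'
After 5 (h): row=0 col=0 char='f'
After 6 (b): row=0 col=0 char='f'

Answer: fish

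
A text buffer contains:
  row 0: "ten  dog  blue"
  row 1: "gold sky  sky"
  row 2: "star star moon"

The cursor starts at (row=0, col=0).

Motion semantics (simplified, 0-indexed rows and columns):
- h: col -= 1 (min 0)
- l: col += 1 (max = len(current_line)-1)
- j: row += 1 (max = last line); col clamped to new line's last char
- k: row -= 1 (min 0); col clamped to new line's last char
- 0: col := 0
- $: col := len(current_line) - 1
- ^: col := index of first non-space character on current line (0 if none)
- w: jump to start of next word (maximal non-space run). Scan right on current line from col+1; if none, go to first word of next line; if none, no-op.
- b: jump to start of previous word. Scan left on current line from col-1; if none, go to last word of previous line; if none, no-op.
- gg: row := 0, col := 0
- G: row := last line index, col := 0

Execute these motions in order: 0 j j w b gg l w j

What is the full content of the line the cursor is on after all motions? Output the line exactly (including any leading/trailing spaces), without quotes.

Answer: gold sky  sky

Derivation:
After 1 (0): row=0 col=0 char='t'
After 2 (j): row=1 col=0 char='g'
After 3 (j): row=2 col=0 char='s'
After 4 (w): row=2 col=5 char='s'
After 5 (b): row=2 col=0 char='s'
After 6 (gg): row=0 col=0 char='t'
After 7 (l): row=0 col=1 char='e'
After 8 (w): row=0 col=5 char='d'
After 9 (j): row=1 col=5 char='s'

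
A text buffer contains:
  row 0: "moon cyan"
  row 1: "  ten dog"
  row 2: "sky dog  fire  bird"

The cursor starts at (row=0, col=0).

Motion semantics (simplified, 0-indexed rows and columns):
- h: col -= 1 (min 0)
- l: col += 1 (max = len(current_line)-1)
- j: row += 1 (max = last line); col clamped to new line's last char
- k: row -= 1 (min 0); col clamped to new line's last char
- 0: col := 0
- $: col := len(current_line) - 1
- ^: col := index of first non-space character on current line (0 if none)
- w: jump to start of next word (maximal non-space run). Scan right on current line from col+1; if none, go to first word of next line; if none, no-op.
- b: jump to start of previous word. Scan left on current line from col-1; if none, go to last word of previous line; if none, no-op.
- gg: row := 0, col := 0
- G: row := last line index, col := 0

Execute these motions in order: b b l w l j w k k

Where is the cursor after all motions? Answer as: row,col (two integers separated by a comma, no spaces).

After 1 (b): row=0 col=0 char='m'
After 2 (b): row=0 col=0 char='m'
After 3 (l): row=0 col=1 char='o'
After 4 (w): row=0 col=5 char='c'
After 5 (l): row=0 col=6 char='y'
After 6 (j): row=1 col=6 char='d'
After 7 (w): row=2 col=0 char='s'
After 8 (k): row=1 col=0 char='_'
After 9 (k): row=0 col=0 char='m'

Answer: 0,0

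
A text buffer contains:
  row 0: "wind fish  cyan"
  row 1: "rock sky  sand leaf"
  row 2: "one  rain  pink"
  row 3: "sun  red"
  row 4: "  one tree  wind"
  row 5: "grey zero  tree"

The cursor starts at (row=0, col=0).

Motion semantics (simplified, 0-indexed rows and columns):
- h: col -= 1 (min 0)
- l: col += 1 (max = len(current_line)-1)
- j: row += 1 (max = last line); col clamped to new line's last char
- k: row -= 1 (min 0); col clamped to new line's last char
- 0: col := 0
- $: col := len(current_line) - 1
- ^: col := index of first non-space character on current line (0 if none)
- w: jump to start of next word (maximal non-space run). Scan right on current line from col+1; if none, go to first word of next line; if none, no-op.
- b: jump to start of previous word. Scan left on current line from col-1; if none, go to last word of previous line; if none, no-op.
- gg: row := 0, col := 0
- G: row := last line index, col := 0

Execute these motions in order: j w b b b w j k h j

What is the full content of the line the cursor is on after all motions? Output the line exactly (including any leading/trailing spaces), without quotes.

Answer: rock sky  sand leaf

Derivation:
After 1 (j): row=1 col=0 char='r'
After 2 (w): row=1 col=5 char='s'
After 3 (b): row=1 col=0 char='r'
After 4 (b): row=0 col=11 char='c'
After 5 (b): row=0 col=5 char='f'
After 6 (w): row=0 col=11 char='c'
After 7 (j): row=1 col=11 char='a'
After 8 (k): row=0 col=11 char='c'
After 9 (h): row=0 col=10 char='_'
After 10 (j): row=1 col=10 char='s'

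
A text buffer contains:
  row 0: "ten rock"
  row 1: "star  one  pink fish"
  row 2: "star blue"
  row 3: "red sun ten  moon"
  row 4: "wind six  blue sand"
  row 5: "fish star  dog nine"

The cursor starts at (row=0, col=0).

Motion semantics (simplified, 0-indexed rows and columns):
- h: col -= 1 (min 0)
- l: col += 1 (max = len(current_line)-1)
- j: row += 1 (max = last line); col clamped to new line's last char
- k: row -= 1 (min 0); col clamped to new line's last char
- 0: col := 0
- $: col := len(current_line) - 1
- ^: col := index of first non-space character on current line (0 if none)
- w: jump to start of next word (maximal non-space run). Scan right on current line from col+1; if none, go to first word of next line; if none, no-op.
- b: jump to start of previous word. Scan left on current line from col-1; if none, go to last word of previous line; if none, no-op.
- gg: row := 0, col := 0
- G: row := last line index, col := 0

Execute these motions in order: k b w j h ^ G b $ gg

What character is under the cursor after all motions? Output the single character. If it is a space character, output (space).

After 1 (k): row=0 col=0 char='t'
After 2 (b): row=0 col=0 char='t'
After 3 (w): row=0 col=4 char='r'
After 4 (j): row=1 col=4 char='_'
After 5 (h): row=1 col=3 char='r'
After 6 (^): row=1 col=0 char='s'
After 7 (G): row=5 col=0 char='f'
After 8 (b): row=4 col=15 char='s'
After 9 ($): row=4 col=18 char='d'
After 10 (gg): row=0 col=0 char='t'

Answer: t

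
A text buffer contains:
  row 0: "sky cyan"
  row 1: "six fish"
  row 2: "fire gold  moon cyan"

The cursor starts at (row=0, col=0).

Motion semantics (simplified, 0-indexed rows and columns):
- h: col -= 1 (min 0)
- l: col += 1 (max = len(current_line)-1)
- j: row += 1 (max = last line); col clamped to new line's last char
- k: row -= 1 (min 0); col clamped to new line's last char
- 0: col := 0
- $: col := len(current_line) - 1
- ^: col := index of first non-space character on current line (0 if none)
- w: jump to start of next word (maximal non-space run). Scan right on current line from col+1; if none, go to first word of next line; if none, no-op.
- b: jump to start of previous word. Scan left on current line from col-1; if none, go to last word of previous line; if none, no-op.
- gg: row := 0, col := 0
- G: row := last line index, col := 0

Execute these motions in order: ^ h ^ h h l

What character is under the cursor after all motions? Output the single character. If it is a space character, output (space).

After 1 (^): row=0 col=0 char='s'
After 2 (h): row=0 col=0 char='s'
After 3 (^): row=0 col=0 char='s'
After 4 (h): row=0 col=0 char='s'
After 5 (h): row=0 col=0 char='s'
After 6 (l): row=0 col=1 char='k'

Answer: k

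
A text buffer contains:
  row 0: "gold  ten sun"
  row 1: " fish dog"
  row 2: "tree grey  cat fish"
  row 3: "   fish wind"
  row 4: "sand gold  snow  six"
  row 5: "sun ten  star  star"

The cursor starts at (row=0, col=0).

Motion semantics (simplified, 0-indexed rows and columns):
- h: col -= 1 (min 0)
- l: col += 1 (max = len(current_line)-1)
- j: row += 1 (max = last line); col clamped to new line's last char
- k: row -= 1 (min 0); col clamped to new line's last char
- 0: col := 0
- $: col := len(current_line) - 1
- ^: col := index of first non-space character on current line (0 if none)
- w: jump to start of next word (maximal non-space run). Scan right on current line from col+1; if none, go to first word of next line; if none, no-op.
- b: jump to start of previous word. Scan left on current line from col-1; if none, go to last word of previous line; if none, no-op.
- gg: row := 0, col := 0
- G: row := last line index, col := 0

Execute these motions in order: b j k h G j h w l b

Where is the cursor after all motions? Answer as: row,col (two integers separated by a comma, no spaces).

After 1 (b): row=0 col=0 char='g'
After 2 (j): row=1 col=0 char='_'
After 3 (k): row=0 col=0 char='g'
After 4 (h): row=0 col=0 char='g'
After 5 (G): row=5 col=0 char='s'
After 6 (j): row=5 col=0 char='s'
After 7 (h): row=5 col=0 char='s'
After 8 (w): row=5 col=4 char='t'
After 9 (l): row=5 col=5 char='e'
After 10 (b): row=5 col=4 char='t'

Answer: 5,4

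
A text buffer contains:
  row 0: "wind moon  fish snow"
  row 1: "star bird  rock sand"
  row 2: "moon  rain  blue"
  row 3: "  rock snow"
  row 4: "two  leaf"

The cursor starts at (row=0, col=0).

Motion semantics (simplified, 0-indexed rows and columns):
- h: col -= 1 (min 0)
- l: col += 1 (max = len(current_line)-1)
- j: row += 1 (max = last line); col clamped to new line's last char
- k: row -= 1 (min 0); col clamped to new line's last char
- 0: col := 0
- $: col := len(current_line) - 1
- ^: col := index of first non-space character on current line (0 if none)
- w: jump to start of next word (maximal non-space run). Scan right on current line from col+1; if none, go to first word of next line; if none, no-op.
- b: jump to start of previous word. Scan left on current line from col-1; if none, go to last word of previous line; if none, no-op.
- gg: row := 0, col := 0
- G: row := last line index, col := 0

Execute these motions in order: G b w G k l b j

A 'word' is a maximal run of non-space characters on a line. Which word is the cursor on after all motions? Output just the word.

Answer: snow

Derivation:
After 1 (G): row=4 col=0 char='t'
After 2 (b): row=3 col=7 char='s'
After 3 (w): row=4 col=0 char='t'
After 4 (G): row=4 col=0 char='t'
After 5 (k): row=3 col=0 char='_'
After 6 (l): row=3 col=1 char='_'
After 7 (b): row=2 col=12 char='b'
After 8 (j): row=3 col=10 char='w'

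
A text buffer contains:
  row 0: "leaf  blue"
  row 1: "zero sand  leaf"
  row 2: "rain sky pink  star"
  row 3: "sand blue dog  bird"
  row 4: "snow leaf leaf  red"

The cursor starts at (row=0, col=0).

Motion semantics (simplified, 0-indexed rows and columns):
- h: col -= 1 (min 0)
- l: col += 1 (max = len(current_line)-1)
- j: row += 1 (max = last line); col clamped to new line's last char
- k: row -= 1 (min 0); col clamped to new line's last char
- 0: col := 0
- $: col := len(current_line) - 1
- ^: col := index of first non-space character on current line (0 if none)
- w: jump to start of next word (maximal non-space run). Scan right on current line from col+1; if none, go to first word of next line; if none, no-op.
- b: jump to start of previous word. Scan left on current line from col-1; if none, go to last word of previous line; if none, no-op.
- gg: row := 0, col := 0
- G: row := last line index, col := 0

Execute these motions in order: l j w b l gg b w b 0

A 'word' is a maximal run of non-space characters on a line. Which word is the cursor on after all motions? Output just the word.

After 1 (l): row=0 col=1 char='e'
After 2 (j): row=1 col=1 char='e'
After 3 (w): row=1 col=5 char='s'
After 4 (b): row=1 col=0 char='z'
After 5 (l): row=1 col=1 char='e'
After 6 (gg): row=0 col=0 char='l'
After 7 (b): row=0 col=0 char='l'
After 8 (w): row=0 col=6 char='b'
After 9 (b): row=0 col=0 char='l'
After 10 (0): row=0 col=0 char='l'

Answer: leaf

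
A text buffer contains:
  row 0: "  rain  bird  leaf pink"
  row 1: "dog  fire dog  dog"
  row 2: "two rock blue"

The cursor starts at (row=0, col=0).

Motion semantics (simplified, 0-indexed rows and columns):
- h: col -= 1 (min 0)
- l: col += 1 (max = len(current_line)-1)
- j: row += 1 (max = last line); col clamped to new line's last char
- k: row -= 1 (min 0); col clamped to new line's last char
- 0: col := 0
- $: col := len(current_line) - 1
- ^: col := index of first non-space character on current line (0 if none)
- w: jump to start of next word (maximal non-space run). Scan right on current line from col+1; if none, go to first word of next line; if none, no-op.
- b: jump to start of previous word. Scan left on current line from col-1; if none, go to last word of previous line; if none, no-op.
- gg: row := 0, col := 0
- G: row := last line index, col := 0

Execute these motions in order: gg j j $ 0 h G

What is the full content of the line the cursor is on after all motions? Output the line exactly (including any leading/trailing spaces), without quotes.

After 1 (gg): row=0 col=0 char='_'
After 2 (j): row=1 col=0 char='d'
After 3 (j): row=2 col=0 char='t'
After 4 ($): row=2 col=12 char='e'
After 5 (0): row=2 col=0 char='t'
After 6 (h): row=2 col=0 char='t'
After 7 (G): row=2 col=0 char='t'

Answer: two rock blue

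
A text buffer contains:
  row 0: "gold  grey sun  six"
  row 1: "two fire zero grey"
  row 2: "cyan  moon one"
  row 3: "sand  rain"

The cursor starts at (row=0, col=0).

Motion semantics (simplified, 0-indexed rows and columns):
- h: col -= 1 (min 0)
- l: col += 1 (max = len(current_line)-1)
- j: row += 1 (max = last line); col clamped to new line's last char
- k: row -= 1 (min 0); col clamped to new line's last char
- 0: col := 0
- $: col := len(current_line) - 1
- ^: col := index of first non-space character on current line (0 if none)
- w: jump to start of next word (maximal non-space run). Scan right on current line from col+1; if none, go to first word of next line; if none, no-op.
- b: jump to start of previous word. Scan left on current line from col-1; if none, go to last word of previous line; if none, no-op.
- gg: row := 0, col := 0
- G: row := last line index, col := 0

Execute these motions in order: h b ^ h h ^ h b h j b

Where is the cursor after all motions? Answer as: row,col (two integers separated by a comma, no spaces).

After 1 (h): row=0 col=0 char='g'
After 2 (b): row=0 col=0 char='g'
After 3 (^): row=0 col=0 char='g'
After 4 (h): row=0 col=0 char='g'
After 5 (h): row=0 col=0 char='g'
After 6 (^): row=0 col=0 char='g'
After 7 (h): row=0 col=0 char='g'
After 8 (b): row=0 col=0 char='g'
After 9 (h): row=0 col=0 char='g'
After 10 (j): row=1 col=0 char='t'
After 11 (b): row=0 col=16 char='s'

Answer: 0,16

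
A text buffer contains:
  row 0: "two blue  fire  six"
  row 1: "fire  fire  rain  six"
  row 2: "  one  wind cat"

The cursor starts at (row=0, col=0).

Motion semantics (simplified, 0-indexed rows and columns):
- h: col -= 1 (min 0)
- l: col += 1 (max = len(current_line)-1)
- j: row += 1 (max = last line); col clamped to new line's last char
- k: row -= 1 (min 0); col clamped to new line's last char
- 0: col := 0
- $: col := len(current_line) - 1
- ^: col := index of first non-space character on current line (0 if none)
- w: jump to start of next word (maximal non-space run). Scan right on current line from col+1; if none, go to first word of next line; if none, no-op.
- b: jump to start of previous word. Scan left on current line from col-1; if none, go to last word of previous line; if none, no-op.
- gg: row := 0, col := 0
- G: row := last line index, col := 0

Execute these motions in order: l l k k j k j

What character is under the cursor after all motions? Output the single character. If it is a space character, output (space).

Answer: r

Derivation:
After 1 (l): row=0 col=1 char='w'
After 2 (l): row=0 col=2 char='o'
After 3 (k): row=0 col=2 char='o'
After 4 (k): row=0 col=2 char='o'
After 5 (j): row=1 col=2 char='r'
After 6 (k): row=0 col=2 char='o'
After 7 (j): row=1 col=2 char='r'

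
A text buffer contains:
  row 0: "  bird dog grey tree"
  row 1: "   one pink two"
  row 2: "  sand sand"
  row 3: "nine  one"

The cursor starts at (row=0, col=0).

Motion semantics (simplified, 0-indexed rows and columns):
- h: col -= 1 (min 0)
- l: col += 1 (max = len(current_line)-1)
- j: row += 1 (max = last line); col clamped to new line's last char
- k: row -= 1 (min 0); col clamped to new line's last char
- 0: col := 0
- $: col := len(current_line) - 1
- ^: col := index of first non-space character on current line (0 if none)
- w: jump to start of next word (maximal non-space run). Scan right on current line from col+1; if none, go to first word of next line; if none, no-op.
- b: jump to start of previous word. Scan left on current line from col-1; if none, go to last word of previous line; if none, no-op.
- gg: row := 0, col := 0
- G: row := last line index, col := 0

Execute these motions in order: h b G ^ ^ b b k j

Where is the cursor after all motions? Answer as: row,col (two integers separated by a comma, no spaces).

After 1 (h): row=0 col=0 char='_'
After 2 (b): row=0 col=0 char='_'
After 3 (G): row=3 col=0 char='n'
After 4 (^): row=3 col=0 char='n'
After 5 (^): row=3 col=0 char='n'
After 6 (b): row=2 col=7 char='s'
After 7 (b): row=2 col=2 char='s'
After 8 (k): row=1 col=2 char='_'
After 9 (j): row=2 col=2 char='s'

Answer: 2,2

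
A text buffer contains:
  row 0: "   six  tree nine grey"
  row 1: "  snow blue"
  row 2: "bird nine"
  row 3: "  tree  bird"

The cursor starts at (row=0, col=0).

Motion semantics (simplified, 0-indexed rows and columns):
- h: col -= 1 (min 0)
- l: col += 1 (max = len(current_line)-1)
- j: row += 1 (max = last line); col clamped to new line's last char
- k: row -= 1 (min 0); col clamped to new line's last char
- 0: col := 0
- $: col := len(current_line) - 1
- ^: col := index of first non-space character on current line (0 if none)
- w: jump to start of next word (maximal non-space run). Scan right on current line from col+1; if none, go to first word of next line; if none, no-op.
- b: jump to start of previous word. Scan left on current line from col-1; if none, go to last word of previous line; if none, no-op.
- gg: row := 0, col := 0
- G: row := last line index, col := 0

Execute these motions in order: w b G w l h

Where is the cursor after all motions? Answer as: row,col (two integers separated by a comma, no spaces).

Answer: 3,2

Derivation:
After 1 (w): row=0 col=3 char='s'
After 2 (b): row=0 col=3 char='s'
After 3 (G): row=3 col=0 char='_'
After 4 (w): row=3 col=2 char='t'
After 5 (l): row=3 col=3 char='r'
After 6 (h): row=3 col=2 char='t'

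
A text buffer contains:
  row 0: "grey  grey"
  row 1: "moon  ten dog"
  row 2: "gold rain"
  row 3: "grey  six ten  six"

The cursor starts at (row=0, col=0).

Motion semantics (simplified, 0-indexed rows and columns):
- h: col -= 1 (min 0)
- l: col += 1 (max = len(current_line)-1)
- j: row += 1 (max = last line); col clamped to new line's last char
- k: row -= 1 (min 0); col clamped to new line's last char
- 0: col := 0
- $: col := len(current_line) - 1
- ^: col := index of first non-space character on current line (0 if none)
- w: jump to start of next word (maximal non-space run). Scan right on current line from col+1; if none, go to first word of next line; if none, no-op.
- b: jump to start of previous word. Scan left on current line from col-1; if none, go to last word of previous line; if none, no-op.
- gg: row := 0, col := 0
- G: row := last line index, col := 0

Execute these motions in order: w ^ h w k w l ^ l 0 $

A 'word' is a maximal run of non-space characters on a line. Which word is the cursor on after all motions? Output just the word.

After 1 (w): row=0 col=6 char='g'
After 2 (^): row=0 col=0 char='g'
After 3 (h): row=0 col=0 char='g'
After 4 (w): row=0 col=6 char='g'
After 5 (k): row=0 col=6 char='g'
After 6 (w): row=1 col=0 char='m'
After 7 (l): row=1 col=1 char='o'
After 8 (^): row=1 col=0 char='m'
After 9 (l): row=1 col=1 char='o'
After 10 (0): row=1 col=0 char='m'
After 11 ($): row=1 col=12 char='g'

Answer: dog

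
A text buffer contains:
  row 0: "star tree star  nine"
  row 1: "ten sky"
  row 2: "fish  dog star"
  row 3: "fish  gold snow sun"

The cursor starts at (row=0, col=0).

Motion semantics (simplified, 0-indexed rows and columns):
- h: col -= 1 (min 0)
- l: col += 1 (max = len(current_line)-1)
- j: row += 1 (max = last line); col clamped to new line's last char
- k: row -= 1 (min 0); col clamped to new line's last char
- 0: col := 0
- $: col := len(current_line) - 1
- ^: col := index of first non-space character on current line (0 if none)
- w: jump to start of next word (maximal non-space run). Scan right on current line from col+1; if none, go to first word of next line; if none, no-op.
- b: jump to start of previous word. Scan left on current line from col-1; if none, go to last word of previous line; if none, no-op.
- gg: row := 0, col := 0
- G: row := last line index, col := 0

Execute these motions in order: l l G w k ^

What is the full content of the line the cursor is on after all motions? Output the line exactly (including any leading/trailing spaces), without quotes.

After 1 (l): row=0 col=1 char='t'
After 2 (l): row=0 col=2 char='a'
After 3 (G): row=3 col=0 char='f'
After 4 (w): row=3 col=6 char='g'
After 5 (k): row=2 col=6 char='d'
After 6 (^): row=2 col=0 char='f'

Answer: fish  dog star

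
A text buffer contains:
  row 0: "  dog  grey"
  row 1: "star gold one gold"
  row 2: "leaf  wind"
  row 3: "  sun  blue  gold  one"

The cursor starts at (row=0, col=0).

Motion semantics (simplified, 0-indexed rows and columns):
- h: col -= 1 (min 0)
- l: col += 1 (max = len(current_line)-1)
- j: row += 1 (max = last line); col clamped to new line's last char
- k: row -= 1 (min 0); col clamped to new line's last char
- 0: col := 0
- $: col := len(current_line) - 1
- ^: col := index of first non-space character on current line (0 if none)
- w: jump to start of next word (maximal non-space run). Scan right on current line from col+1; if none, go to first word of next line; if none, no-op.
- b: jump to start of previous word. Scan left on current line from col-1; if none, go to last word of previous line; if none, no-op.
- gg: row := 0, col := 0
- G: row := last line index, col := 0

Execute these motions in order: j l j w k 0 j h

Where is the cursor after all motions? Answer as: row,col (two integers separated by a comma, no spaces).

After 1 (j): row=1 col=0 char='s'
After 2 (l): row=1 col=1 char='t'
After 3 (j): row=2 col=1 char='e'
After 4 (w): row=2 col=6 char='w'
After 5 (k): row=1 col=6 char='o'
After 6 (0): row=1 col=0 char='s'
After 7 (j): row=2 col=0 char='l'
After 8 (h): row=2 col=0 char='l'

Answer: 2,0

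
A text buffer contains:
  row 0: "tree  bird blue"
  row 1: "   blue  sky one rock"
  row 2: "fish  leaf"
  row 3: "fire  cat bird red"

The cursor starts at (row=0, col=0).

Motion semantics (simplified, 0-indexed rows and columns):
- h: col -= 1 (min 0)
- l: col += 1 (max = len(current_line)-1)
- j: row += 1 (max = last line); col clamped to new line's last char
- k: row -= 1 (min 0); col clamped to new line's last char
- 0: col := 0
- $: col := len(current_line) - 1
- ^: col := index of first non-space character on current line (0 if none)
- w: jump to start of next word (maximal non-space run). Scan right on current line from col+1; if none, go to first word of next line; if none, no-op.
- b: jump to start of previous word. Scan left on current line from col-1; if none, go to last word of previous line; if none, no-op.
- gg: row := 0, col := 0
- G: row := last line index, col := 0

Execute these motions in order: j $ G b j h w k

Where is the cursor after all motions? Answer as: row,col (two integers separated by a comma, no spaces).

After 1 (j): row=1 col=0 char='_'
After 2 ($): row=1 col=20 char='k'
After 3 (G): row=3 col=0 char='f'
After 4 (b): row=2 col=6 char='l'
After 5 (j): row=3 col=6 char='c'
After 6 (h): row=3 col=5 char='_'
After 7 (w): row=3 col=6 char='c'
After 8 (k): row=2 col=6 char='l'

Answer: 2,6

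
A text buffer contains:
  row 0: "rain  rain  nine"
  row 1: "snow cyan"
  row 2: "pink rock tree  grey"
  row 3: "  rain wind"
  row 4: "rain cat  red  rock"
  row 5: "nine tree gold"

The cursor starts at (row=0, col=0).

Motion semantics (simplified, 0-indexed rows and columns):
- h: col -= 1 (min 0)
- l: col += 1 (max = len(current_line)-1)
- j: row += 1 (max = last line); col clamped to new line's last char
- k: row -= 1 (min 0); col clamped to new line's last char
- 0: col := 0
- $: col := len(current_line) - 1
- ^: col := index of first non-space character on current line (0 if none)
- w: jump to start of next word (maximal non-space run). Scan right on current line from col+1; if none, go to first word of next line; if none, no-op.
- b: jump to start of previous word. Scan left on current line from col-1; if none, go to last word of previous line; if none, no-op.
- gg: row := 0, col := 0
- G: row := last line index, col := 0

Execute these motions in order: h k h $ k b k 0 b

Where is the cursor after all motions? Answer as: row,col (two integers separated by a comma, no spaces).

After 1 (h): row=0 col=0 char='r'
After 2 (k): row=0 col=0 char='r'
After 3 (h): row=0 col=0 char='r'
After 4 ($): row=0 col=15 char='e'
After 5 (k): row=0 col=15 char='e'
After 6 (b): row=0 col=12 char='n'
After 7 (k): row=0 col=12 char='n'
After 8 (0): row=0 col=0 char='r'
After 9 (b): row=0 col=0 char='r'

Answer: 0,0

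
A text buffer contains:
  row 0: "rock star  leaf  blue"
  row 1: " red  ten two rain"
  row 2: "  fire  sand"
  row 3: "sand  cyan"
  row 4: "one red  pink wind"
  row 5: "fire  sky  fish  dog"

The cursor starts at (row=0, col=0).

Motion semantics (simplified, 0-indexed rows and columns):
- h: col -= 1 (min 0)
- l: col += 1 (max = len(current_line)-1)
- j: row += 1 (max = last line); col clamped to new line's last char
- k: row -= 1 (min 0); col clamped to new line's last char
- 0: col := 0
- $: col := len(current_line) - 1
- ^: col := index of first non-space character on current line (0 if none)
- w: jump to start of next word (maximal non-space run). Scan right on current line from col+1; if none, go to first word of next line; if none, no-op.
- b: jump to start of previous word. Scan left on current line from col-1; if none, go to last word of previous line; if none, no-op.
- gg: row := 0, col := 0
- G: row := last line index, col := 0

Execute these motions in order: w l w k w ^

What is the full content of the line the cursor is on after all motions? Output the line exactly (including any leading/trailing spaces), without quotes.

Answer: rock star  leaf  blue

Derivation:
After 1 (w): row=0 col=5 char='s'
After 2 (l): row=0 col=6 char='t'
After 3 (w): row=0 col=11 char='l'
After 4 (k): row=0 col=11 char='l'
After 5 (w): row=0 col=17 char='b'
After 6 (^): row=0 col=0 char='r'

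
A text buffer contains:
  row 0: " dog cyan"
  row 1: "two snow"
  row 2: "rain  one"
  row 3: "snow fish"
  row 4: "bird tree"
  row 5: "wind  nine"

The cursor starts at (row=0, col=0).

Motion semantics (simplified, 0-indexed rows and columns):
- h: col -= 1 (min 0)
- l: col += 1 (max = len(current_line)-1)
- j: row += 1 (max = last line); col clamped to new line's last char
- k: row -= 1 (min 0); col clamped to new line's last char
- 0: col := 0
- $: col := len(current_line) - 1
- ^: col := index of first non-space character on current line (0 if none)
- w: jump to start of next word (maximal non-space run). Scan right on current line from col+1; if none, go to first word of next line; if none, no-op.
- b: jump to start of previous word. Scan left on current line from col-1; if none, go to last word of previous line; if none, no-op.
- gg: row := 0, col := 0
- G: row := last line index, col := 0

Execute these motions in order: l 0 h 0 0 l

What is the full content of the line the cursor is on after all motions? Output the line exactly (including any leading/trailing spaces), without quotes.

Answer:  dog cyan

Derivation:
After 1 (l): row=0 col=1 char='d'
After 2 (0): row=0 col=0 char='_'
After 3 (h): row=0 col=0 char='_'
After 4 (0): row=0 col=0 char='_'
After 5 (0): row=0 col=0 char='_'
After 6 (l): row=0 col=1 char='d'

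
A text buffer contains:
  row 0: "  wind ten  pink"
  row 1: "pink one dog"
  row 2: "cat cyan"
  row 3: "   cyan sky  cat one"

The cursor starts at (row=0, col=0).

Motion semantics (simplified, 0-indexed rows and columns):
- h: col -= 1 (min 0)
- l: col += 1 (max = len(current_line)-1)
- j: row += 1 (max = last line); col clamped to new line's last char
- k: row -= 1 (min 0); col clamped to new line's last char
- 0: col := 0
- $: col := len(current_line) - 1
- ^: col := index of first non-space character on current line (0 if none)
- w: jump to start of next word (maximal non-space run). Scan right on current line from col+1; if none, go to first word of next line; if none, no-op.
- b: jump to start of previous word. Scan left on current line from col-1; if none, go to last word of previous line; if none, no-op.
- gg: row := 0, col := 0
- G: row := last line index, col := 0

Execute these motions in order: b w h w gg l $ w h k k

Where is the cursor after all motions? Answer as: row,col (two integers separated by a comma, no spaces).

After 1 (b): row=0 col=0 char='_'
After 2 (w): row=0 col=2 char='w'
After 3 (h): row=0 col=1 char='_'
After 4 (w): row=0 col=2 char='w'
After 5 (gg): row=0 col=0 char='_'
After 6 (l): row=0 col=1 char='_'
After 7 ($): row=0 col=15 char='k'
After 8 (w): row=1 col=0 char='p'
After 9 (h): row=1 col=0 char='p'
After 10 (k): row=0 col=0 char='_'
After 11 (k): row=0 col=0 char='_'

Answer: 0,0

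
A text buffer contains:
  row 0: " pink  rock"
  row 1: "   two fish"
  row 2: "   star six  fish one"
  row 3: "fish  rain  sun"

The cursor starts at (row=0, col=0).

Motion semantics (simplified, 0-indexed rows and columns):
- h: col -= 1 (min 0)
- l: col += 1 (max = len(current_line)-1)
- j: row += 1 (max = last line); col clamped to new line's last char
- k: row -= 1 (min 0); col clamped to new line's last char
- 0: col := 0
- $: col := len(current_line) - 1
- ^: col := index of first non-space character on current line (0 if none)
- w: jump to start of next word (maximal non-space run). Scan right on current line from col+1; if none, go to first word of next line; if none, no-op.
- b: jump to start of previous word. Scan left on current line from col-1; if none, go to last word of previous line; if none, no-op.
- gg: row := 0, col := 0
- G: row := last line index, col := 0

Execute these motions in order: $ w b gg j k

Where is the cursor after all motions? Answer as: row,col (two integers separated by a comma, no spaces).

Answer: 0,0

Derivation:
After 1 ($): row=0 col=10 char='k'
After 2 (w): row=1 col=3 char='t'
After 3 (b): row=0 col=7 char='r'
After 4 (gg): row=0 col=0 char='_'
After 5 (j): row=1 col=0 char='_'
After 6 (k): row=0 col=0 char='_'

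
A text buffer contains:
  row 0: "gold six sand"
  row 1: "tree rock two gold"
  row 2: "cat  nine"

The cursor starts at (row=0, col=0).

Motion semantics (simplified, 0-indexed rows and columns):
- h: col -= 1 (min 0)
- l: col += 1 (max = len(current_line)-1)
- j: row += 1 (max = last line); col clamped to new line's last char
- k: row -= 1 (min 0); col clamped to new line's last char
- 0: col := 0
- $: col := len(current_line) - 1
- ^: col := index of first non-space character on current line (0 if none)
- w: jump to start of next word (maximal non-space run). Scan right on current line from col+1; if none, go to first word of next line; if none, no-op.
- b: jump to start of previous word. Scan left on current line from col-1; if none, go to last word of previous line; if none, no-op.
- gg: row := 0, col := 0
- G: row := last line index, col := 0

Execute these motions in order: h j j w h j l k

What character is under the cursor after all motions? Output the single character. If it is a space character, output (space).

After 1 (h): row=0 col=0 char='g'
After 2 (j): row=1 col=0 char='t'
After 3 (j): row=2 col=0 char='c'
After 4 (w): row=2 col=5 char='n'
After 5 (h): row=2 col=4 char='_'
After 6 (j): row=2 col=4 char='_'
After 7 (l): row=2 col=5 char='n'
After 8 (k): row=1 col=5 char='r'

Answer: r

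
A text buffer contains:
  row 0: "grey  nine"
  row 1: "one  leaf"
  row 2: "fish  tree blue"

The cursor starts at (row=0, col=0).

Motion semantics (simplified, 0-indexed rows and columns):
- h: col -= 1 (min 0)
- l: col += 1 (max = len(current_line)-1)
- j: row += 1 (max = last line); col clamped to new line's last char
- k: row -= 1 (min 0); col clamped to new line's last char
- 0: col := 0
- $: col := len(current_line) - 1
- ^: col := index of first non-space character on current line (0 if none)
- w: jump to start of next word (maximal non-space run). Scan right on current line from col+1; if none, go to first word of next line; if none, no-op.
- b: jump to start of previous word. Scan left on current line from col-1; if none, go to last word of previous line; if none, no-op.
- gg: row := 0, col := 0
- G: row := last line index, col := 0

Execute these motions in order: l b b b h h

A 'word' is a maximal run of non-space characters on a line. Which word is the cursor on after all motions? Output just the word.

Answer: grey

Derivation:
After 1 (l): row=0 col=1 char='r'
After 2 (b): row=0 col=0 char='g'
After 3 (b): row=0 col=0 char='g'
After 4 (b): row=0 col=0 char='g'
After 5 (h): row=0 col=0 char='g'
After 6 (h): row=0 col=0 char='g'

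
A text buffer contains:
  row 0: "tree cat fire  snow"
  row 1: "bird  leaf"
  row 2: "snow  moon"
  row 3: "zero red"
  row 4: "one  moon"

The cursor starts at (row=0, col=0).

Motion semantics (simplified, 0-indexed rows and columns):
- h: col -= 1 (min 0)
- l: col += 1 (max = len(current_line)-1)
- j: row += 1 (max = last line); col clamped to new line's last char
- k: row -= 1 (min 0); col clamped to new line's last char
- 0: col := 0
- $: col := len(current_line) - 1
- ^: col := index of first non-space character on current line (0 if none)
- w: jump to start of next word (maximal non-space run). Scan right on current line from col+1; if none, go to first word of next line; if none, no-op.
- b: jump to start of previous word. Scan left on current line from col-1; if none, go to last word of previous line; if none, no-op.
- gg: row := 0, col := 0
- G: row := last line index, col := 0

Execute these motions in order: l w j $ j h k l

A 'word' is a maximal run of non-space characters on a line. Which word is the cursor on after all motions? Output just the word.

Answer: leaf

Derivation:
After 1 (l): row=0 col=1 char='r'
After 2 (w): row=0 col=5 char='c'
After 3 (j): row=1 col=5 char='_'
After 4 ($): row=1 col=9 char='f'
After 5 (j): row=2 col=9 char='n'
After 6 (h): row=2 col=8 char='o'
After 7 (k): row=1 col=8 char='a'
After 8 (l): row=1 col=9 char='f'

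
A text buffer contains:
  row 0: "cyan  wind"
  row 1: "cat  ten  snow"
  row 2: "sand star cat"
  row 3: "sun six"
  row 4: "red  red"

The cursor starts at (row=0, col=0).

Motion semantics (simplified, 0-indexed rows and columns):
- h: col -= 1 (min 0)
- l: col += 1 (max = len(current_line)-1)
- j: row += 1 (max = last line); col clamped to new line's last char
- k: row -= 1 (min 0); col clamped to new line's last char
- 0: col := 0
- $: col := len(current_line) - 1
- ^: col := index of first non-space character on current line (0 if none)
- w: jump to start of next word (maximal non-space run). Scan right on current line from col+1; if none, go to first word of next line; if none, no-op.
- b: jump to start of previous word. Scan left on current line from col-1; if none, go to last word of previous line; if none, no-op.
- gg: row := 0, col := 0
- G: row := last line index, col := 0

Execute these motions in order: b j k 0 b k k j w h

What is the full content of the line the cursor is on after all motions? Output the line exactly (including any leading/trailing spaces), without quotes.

After 1 (b): row=0 col=0 char='c'
After 2 (j): row=1 col=0 char='c'
After 3 (k): row=0 col=0 char='c'
After 4 (0): row=0 col=0 char='c'
After 5 (b): row=0 col=0 char='c'
After 6 (k): row=0 col=0 char='c'
After 7 (k): row=0 col=0 char='c'
After 8 (j): row=1 col=0 char='c'
After 9 (w): row=1 col=5 char='t'
After 10 (h): row=1 col=4 char='_'

Answer: cat  ten  snow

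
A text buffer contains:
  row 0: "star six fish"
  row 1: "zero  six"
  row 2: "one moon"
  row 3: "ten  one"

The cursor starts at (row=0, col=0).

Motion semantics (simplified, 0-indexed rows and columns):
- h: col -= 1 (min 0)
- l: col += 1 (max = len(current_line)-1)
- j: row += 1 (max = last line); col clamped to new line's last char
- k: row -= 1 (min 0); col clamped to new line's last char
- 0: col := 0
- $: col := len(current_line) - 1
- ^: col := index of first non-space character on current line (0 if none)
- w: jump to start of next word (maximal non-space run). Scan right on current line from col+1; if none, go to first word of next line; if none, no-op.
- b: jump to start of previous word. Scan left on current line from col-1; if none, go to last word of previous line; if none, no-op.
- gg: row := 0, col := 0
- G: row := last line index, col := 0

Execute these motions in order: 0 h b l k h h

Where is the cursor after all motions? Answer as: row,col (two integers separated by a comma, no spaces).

After 1 (0): row=0 col=0 char='s'
After 2 (h): row=0 col=0 char='s'
After 3 (b): row=0 col=0 char='s'
After 4 (l): row=0 col=1 char='t'
After 5 (k): row=0 col=1 char='t'
After 6 (h): row=0 col=0 char='s'
After 7 (h): row=0 col=0 char='s'

Answer: 0,0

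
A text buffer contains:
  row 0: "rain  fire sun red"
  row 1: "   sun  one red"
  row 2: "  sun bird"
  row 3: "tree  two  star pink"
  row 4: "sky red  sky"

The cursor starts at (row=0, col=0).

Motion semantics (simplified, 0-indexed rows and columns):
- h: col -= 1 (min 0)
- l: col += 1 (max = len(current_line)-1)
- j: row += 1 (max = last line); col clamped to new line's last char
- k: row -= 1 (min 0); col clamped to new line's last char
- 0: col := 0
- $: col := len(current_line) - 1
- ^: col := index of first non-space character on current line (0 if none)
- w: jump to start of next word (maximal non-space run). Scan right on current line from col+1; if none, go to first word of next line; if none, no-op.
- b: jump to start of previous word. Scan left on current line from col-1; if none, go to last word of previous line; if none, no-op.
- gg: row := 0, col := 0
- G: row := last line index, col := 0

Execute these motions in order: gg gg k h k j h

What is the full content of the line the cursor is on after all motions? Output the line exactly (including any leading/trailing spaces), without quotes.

After 1 (gg): row=0 col=0 char='r'
After 2 (gg): row=0 col=0 char='r'
After 3 (k): row=0 col=0 char='r'
After 4 (h): row=0 col=0 char='r'
After 5 (k): row=0 col=0 char='r'
After 6 (j): row=1 col=0 char='_'
After 7 (h): row=1 col=0 char='_'

Answer:    sun  one red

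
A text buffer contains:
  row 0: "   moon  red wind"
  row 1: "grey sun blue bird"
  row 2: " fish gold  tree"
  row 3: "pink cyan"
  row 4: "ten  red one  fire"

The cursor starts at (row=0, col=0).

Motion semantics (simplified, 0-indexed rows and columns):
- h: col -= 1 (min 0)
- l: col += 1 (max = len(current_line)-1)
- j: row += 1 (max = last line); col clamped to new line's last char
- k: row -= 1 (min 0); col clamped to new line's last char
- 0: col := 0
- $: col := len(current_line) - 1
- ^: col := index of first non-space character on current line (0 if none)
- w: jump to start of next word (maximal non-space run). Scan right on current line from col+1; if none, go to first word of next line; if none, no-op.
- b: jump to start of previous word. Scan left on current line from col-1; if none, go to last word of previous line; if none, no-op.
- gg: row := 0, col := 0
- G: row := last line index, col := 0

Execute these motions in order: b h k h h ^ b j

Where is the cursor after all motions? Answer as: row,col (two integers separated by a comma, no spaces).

After 1 (b): row=0 col=0 char='_'
After 2 (h): row=0 col=0 char='_'
After 3 (k): row=0 col=0 char='_'
After 4 (h): row=0 col=0 char='_'
After 5 (h): row=0 col=0 char='_'
After 6 (^): row=0 col=3 char='m'
After 7 (b): row=0 col=3 char='m'
After 8 (j): row=1 col=3 char='y'

Answer: 1,3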